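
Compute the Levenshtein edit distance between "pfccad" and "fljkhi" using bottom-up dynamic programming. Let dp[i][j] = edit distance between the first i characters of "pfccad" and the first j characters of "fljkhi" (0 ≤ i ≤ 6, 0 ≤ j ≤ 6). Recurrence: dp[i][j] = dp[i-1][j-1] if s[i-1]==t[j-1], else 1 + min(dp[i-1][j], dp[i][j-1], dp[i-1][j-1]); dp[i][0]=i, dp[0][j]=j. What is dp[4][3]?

3

   ''  f  l  j  k  h  i
''  0  1  2  3  4  5  6
 p  1  1  2  3  4  5  6
 f  2  1  2  3  4  5  6
 c  3  2  2  3  4  5  6
 c  4  3  3  3  4  5  6
 a  5  4  4  4  4  5  6
 d  6  5  5  5  5  5  6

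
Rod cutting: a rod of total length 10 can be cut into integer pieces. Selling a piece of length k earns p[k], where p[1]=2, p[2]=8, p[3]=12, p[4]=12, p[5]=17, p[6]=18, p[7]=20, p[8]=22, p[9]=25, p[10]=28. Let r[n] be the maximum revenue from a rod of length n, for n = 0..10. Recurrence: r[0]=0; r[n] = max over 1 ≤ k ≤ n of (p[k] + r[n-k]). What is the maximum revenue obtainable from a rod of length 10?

40

   n    0    1    2    3    4    5    6    7    8    9   10
r[n]    0    2    8   12   16   20   24   28   32   36   40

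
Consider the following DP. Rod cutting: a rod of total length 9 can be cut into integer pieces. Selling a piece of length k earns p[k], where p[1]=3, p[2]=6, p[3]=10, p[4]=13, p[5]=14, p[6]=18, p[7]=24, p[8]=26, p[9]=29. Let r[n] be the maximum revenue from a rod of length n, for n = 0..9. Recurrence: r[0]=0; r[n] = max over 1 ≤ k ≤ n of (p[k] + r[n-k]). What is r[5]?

16

   n    0    1    2    3    4    5    6    7    8    9
r[n]    0    3    6   10   13   16   20   24   27   30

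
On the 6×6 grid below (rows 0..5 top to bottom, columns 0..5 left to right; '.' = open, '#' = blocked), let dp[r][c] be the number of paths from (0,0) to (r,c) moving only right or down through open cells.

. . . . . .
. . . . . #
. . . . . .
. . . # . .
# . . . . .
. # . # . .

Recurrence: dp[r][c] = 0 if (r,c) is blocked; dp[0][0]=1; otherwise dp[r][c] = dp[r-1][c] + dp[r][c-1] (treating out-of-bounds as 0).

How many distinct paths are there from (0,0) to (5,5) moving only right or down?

r\c   0   1   2   3   4   5
  0   1   1   1   1   1   1
  1   1   2   3   4   5   0
  2   1   3   6  10  15  15
  3   1   4  10   0  15  30
  4   0   4  14  14  29  59
  5   0   0  14   0  29  88

88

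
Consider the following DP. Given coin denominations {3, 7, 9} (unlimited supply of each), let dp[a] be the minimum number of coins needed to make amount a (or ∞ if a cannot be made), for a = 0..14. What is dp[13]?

 a  0  1  2  3  4  5  6  7  8  9 10 11 12 13 14
dp  0  -  -  1  -  -  2  1  -  1  2  -  2  3  2
(- denotes ∞ / unreachable)

3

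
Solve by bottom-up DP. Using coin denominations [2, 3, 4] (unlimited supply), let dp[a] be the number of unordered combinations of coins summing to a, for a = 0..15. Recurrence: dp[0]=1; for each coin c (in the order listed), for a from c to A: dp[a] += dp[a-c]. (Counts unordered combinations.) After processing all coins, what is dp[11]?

after  coin     0     1     2     3     4     5     6     7     8     9    10    11    12    13    14    15
          2     1     0     1     0     1     0     1     0     1     0     1     0     1     0     1     0
          3     1     0     1     1     1     1     2     1     2     2     2     2     3     2     3     3
          4     1     0     1     1     2     1     3     2     4     3     5     4     7     5     8     7

4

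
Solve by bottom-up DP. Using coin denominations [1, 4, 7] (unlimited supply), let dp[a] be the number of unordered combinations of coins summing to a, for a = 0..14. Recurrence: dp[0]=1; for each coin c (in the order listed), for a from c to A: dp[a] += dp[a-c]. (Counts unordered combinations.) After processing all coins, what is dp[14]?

7

after  coin     0     1     2     3     4     5     6     7     8     9    10    11    12    13    14
          1     1     1     1     1     1     1     1     1     1     1     1     1     1     1     1
          4     1     1     1     1     2     2     2     2     3     3     3     3     4     4     4
          7     1     1     1     1     2     2     2     3     4     4     4     5     6     6     7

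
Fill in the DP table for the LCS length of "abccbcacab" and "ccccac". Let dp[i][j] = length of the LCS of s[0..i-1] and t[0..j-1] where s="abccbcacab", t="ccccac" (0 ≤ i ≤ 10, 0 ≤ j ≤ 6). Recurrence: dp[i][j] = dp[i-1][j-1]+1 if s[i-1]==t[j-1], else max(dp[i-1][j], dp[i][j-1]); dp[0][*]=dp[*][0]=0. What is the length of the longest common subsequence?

5

   ''  c  c  c  c  a  c
''  0  0  0  0  0  0  0
 a  0  0  0  0  0  1  1
 b  0  0  0  0  0  1  1
 c  0  1  1  1  1  1  2
 c  0  1  2  2  2  2  2
 b  0  1  2  2  2  2  2
 c  0  1  2  3  3  3  3
 a  0  1  2  3  3  4  4
 c  0  1  2  3  4  4  5
 a  0  1  2  3  4  5  5
 b  0  1  2  3  4  5  5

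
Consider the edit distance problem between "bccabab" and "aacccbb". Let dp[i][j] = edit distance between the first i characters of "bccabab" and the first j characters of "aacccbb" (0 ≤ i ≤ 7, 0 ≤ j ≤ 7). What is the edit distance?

   ''  a  a  c  c  c  b  b
''  0  1  2  3  4  5  6  7
 b  1  1  2  3  4  5  5  6
 c  2  2  2  2  3  4  5  6
 c  3  3  3  2  2  3  4  5
 a  4  3  3  3  3  3  4  5
 b  5  4  4  4  4  4  3  4
 a  6  5  4  5  5  5  4  4
 b  7  6  5  5  6  6  5  4

4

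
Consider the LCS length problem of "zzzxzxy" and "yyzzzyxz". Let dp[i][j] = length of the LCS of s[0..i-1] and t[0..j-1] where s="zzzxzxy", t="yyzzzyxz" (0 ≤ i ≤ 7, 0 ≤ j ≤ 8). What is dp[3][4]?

   ''  y  y  z  z  z  y  x  z
''  0  0  0  0  0  0  0  0  0
 z  0  0  0  1  1  1  1  1  1
 z  0  0  0  1  2  2  2  2  2
 z  0  0  0  1  2  3  3  3  3
 x  0  0  0  1  2  3  3  4  4
 z  0  0  0  1  2  3  3  4  5
 x  0  0  0  1  2  3  3  4  5
 y  0  1  1  1  2  3  4  4  5

2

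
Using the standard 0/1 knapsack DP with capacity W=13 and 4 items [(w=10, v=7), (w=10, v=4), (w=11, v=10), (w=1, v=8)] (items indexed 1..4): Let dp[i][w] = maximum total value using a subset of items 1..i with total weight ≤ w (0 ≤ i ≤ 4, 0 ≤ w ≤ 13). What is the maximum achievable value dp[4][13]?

18

i\w   0   1   2   3   4   5   6   7   8   9  10  11  12  13
  0   0   0   0   0   0   0   0   0   0   0   0   0   0   0
  1   0   0   0   0   0   0   0   0   0   0   7   7   7   7
  2   0   0   0   0   0   0   0   0   0   0   7   7   7   7
  3   0   0   0   0   0   0   0   0   0   0   7  10  10  10
  4   0   8   8   8   8   8   8   8   8   8   8  15  18  18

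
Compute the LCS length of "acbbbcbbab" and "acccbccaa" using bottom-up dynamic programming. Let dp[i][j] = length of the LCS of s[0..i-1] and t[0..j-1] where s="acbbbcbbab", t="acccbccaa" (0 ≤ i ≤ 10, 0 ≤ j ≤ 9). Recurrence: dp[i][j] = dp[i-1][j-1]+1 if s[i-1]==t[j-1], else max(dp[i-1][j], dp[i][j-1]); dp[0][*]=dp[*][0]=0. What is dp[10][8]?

5

   ''  a  c  c  c  b  c  c  a  a
''  0  0  0  0  0  0  0  0  0  0
 a  0  1  1  1  1  1  1  1  1  1
 c  0  1  2  2  2  2  2  2  2  2
 b  0  1  2  2  2  3  3  3  3  3
 b  0  1  2  2  2  3  3  3  3  3
 b  0  1  2  2  2  3  3  3  3  3
 c  0  1  2  3  3  3  4  4  4  4
 b  0  1  2  3  3  4  4  4  4  4
 b  0  1  2  3  3  4  4  4  4  4
 a  0  1  2  3  3  4  4  4  5  5
 b  0  1  2  3  3  4  4  4  5  5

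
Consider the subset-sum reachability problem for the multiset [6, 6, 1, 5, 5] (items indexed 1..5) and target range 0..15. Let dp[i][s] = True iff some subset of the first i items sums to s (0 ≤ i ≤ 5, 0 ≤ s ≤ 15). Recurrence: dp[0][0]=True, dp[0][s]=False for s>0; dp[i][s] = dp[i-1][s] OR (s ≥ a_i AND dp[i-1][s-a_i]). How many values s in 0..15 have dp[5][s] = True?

i\s   0   1   2   3   4   5   6   7   8   9  10  11  12  13  14  15
  0   T   F   F   F   F   F   F   F   F   F   F   F   F   F   F   F
  1   T   F   F   F   F   F   T   F   F   F   F   F   F   F   F   F
  2   T   F   F   F   F   F   T   F   F   F   F   F   T   F   F   F
  3   T   T   F   F   F   F   T   T   F   F   F   F   T   T   F   F
  4   T   T   F   F   F   T   T   T   F   F   F   T   T   T   F   F
  5   T   T   F   F   F   T   T   T   F   F   T   T   T   T   F   F

9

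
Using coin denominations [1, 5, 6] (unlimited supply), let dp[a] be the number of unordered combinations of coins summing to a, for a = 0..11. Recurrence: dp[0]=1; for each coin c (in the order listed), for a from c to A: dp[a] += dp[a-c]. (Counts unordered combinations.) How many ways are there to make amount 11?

after  coin     0     1     2     3     4     5     6     7     8     9    10    11
          1     1     1     1     1     1     1     1     1     1     1     1     1
          5     1     1     1     1     1     2     2     2     2     2     3     3
          6     1     1     1     1     1     2     3     3     3     3     4     5

5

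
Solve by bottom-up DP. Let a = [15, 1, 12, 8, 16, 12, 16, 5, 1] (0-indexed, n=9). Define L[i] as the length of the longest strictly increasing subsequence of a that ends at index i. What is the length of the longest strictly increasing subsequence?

   i    0    1    2    3    4    5    6    7    8
a[i]   15    1   12    8   16   12   16    5    1
L[i]    1    1    2    2    3    3    4    2    1

4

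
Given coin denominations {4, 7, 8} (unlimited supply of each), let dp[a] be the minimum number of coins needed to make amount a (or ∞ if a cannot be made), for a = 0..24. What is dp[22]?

 a  0  1  2  3  4  5  6  7  8  9 10 11 12 13 14 15 16 17 18 19 20 21 22 23 24
dp  0  -  -  -  1  -  -  1  1  -  -  2  2  -  2  2  2  -  3  3  3  3  3  3  3
(- denotes ∞ / unreachable)

3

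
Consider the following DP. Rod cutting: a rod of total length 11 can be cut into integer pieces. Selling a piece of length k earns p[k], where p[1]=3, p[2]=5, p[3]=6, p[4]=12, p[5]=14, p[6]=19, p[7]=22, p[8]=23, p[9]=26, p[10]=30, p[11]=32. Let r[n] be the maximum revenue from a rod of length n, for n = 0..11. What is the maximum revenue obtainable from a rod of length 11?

34

   n    0    1    2    3    4    5    6    7    8    9   10   11
r[n]    0    3    6    9   12   15   19   22   25   28   31   34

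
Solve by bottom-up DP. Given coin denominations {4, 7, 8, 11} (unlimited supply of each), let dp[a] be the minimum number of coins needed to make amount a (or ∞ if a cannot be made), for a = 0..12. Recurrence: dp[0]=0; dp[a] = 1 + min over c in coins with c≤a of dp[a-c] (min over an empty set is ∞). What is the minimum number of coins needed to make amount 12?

2

 a  0  1  2  3  4  5  6  7  8  9 10 11 12
dp  0  -  -  -  1  -  -  1  1  -  -  1  2
(- denotes ∞ / unreachable)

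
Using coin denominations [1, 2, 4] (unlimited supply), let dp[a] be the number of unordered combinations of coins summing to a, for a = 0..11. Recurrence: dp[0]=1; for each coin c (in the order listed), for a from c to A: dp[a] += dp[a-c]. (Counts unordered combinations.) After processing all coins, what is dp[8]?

9

after  coin     0     1     2     3     4     5     6     7     8     9    10    11
          1     1     1     1     1     1     1     1     1     1     1     1     1
          2     1     1     2     2     3     3     4     4     5     5     6     6
          4     1     1     2     2     4     4     6     6     9     9    12    12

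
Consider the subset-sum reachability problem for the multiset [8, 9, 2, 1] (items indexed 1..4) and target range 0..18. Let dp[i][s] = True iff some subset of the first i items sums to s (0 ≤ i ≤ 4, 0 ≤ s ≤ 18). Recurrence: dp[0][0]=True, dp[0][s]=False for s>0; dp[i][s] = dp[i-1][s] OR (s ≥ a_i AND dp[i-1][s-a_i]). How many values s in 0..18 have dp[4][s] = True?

11

i\s   0   1   2   3   4   5   6   7   8   9  10  11  12  13  14  15  16  17  18
  0   T   F   F   F   F   F   F   F   F   F   F   F   F   F   F   F   F   F   F
  1   T   F   F   F   F   F   F   F   T   F   F   F   F   F   F   F   F   F   F
  2   T   F   F   F   F   F   F   F   T   T   F   F   F   F   F   F   F   T   F
  3   T   F   T   F   F   F   F   F   T   T   T   T   F   F   F   F   F   T   F
  4   T   T   T   T   F   F   F   F   T   T   T   T   T   F   F   F   F   T   T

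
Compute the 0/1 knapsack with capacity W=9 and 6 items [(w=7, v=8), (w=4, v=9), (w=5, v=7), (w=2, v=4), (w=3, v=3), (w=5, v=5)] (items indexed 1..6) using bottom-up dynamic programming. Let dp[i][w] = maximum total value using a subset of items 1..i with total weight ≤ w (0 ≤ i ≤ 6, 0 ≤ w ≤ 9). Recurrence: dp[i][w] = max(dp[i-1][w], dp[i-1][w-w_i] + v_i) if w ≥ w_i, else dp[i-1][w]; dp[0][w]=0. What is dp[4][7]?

i\w   0   1   2   3   4   5   6   7   8   9
  0   0   0   0   0   0   0   0   0   0   0
  1   0   0   0   0   0   0   0   8   8   8
  2   0   0   0   0   9   9   9   9   9   9
  3   0   0   0   0   9   9   9   9   9  16
  4   0   0   4   4   9   9  13  13  13  16
  5   0   0   4   4   9   9  13  13  13  16
  6   0   0   4   4   9   9  13  13  13  16

13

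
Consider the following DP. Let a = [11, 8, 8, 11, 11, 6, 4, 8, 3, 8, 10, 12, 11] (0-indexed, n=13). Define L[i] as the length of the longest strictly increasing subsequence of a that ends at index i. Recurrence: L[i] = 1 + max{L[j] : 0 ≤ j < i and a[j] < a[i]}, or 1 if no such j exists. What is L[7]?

   i    0    1    2    3    4    5    6    7    8    9   10   11   12
a[i]   11    8    8   11   11    6    4    8    3    8   10   12   11
L[i]    1    1    1    2    2    1    1    2    1    2    3    4    4

2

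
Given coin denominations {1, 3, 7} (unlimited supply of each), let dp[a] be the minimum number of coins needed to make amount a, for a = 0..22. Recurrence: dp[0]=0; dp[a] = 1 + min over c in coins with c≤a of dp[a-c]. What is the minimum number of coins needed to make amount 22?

 a  0  1  2  3  4  5  6  7  8  9 10 11 12 13 14 15 16 17 18 19 20 21 22
dp  0  1  2  1  2  3  2  1  2  3  2  3  4  3  2  3  4  3  4  5  4  3  4

4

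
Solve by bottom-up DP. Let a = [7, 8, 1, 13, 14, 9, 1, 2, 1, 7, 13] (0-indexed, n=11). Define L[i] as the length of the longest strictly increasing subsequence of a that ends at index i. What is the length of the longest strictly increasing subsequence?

4

   i    0    1    2    3    4    5    6    7    8    9   10
a[i]    7    8    1   13   14    9    1    2    1    7   13
L[i]    1    2    1    3    4    3    1    2    1    3    4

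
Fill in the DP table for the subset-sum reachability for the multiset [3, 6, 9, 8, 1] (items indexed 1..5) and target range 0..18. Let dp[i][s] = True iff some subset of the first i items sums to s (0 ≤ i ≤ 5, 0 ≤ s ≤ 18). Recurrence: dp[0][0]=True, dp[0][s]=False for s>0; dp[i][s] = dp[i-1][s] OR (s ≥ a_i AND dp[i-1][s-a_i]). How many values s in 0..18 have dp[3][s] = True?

7

i\s   0   1   2   3   4   5   6   7   8   9  10  11  12  13  14  15  16  17  18
  0   T   F   F   F   F   F   F   F   F   F   F   F   F   F   F   F   F   F   F
  1   T   F   F   T   F   F   F   F   F   F   F   F   F   F   F   F   F   F   F
  2   T   F   F   T   F   F   T   F   F   T   F   F   F   F   F   F   F   F   F
  3   T   F   F   T   F   F   T   F   F   T   F   F   T   F   F   T   F   F   T
  4   T   F   F   T   F   F   T   F   T   T   F   T   T   F   T   T   F   T   T
  5   T   T   F   T   T   F   T   T   T   T   T   T   T   T   T   T   T   T   T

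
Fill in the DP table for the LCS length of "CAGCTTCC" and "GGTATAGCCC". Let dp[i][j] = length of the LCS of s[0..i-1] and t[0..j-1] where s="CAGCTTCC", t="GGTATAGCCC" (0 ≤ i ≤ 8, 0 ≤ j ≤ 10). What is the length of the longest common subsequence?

5

   ''  G  G  T  A  T  A  G  C  C  C
''  0  0  0  0  0  0  0  0  0  0  0
 C  0  0  0  0  0  0  0  0  1  1  1
 A  0  0  0  0  1  1  1  1  1  1  1
 G  0  1  1  1  1  1  1  2  2  2  2
 C  0  1  1  1  1  1  1  2  3  3  3
 T  0  1  1  2  2  2  2  2  3  3  3
 T  0  1  1  2  2  3  3  3  3  3  3
 C  0  1  1  2  2  3  3  3  4  4  4
 C  0  1  1  2  2  3  3  3  4  5  5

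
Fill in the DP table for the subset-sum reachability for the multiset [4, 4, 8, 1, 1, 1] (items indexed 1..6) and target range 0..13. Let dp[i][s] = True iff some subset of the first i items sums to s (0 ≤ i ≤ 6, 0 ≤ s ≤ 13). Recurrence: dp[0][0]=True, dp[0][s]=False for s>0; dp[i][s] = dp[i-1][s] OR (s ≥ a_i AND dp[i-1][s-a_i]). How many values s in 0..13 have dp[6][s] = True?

14

i\s   0   1   2   3   4   5   6   7   8   9  10  11  12  13
  0   T   F   F   F   F   F   F   F   F   F   F   F   F   F
  1   T   F   F   F   T   F   F   F   F   F   F   F   F   F
  2   T   F   F   F   T   F   F   F   T   F   F   F   F   F
  3   T   F   F   F   T   F   F   F   T   F   F   F   T   F
  4   T   T   F   F   T   T   F   F   T   T   F   F   T   T
  5   T   T   T   F   T   T   T   F   T   T   T   F   T   T
  6   T   T   T   T   T   T   T   T   T   T   T   T   T   T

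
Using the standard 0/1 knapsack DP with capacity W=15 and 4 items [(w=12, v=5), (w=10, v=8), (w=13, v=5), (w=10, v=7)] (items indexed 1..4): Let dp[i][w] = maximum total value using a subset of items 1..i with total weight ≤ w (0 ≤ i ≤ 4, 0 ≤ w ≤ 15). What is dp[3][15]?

8

i\w   0   1   2   3   4   5   6   7   8   9  10  11  12  13  14  15
  0   0   0   0   0   0   0   0   0   0   0   0   0   0   0   0   0
  1   0   0   0   0   0   0   0   0   0   0   0   0   5   5   5   5
  2   0   0   0   0   0   0   0   0   0   0   8   8   8   8   8   8
  3   0   0   0   0   0   0   0   0   0   0   8   8   8   8   8   8
  4   0   0   0   0   0   0   0   0   0   0   8   8   8   8   8   8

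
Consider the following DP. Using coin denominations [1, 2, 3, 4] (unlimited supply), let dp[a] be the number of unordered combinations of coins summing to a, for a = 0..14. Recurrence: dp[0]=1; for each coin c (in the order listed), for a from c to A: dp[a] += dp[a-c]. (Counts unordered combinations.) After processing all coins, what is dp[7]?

after  coin     0     1     2     3     4     5     6     7     8     9    10    11    12    13    14
          1     1     1     1     1     1     1     1     1     1     1     1     1     1     1     1
          2     1     1     2     2     3     3     4     4     5     5     6     6     7     7     8
          3     1     1     2     3     4     5     7     8    10    12    14    16    19    21    24
          4     1     1     2     3     5     6     9    11    15    18    23    27    34    39    47

11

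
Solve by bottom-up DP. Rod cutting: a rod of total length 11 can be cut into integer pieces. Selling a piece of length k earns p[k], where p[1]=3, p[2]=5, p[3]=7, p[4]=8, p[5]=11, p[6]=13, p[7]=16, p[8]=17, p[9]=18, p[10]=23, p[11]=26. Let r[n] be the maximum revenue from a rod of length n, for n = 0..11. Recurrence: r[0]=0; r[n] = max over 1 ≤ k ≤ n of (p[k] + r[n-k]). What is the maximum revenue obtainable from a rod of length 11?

   n    0    1    2    3    4    5    6    7    8    9   10   11
r[n]    0    3    6    9   12   15   18   21   24   27   30   33

33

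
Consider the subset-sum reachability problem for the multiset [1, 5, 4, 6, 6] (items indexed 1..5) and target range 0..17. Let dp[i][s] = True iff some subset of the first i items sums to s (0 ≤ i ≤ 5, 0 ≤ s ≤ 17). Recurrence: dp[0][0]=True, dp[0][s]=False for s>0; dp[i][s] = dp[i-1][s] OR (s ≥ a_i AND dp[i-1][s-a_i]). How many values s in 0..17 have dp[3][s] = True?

i\s   0   1   2   3   4   5   6   7   8   9  10  11  12  13  14  15  16  17
  0   T   F   F   F   F   F   F   F   F   F   F   F   F   F   F   F   F   F
  1   T   T   F   F   F   F   F   F   F   F   F   F   F   F   F   F   F   F
  2   T   T   F   F   F   T   T   F   F   F   F   F   F   F   F   F   F   F
  3   T   T   F   F   T   T   T   F   F   T   T   F   F   F   F   F   F   F
  4   T   T   F   F   T   T   T   T   F   T   T   T   T   F   F   T   T   F
  5   T   T   F   F   T   T   T   T   F   T   T   T   T   T   F   T   T   T

7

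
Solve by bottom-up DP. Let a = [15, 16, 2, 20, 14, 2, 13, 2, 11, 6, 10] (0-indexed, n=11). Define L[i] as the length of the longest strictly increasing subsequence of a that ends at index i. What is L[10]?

   i    0    1    2    3    4    5    6    7    8    9   10
a[i]   15   16    2   20   14    2   13    2   11    6   10
L[i]    1    2    1    3    2    1    2    1    2    2    3

3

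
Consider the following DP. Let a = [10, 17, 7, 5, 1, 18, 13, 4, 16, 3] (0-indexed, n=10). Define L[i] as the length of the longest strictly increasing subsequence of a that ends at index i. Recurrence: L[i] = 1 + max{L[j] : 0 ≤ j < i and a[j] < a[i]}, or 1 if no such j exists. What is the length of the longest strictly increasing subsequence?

3

   i    0    1    2    3    4    5    6    7    8    9
a[i]   10   17    7    5    1   18   13    4   16    3
L[i]    1    2    1    1    1    3    2    2    3    2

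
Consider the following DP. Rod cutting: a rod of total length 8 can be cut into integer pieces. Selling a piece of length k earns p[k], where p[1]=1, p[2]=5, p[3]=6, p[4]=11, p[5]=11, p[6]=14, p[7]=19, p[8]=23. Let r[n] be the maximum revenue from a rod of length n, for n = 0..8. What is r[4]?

11

   n    0    1    2    3    4    5    6    7    8
r[n]    0    1    5    6   11   12   16   19   23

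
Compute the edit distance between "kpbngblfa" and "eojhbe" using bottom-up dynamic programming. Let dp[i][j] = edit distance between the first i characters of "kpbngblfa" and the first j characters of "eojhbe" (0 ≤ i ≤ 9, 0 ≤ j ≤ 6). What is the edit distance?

   ''  e  o  j  h  b  e
''  0  1  2  3  4  5  6
 k  1  1  2  3  4  5  6
 p  2  2  2  3  4  5  6
 b  3  3  3  3  4  4  5
 n  4  4  4  4  4  5  5
 g  5  5  5  5  5  5  6
 b  6  6  6  6  6  5  6
 l  7  7  7  7  7  6  6
 f  8  8  8  8  8  7  7
 a  9  9  9  9  9  8  8

8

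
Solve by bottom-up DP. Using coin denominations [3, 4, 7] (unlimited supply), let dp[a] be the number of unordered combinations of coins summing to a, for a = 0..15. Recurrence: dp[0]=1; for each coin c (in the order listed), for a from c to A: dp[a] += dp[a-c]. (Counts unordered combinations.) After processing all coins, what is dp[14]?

3

after  coin     0     1     2     3     4     5     6     7     8     9    10    11    12    13    14    15
          3     1     0     0     1     0     0     1     0     0     1     0     0     1     0     0     1
          4     1     0     0     1     1     0     1     1     1     1     1     1     2     1     1     2
          7     1     0     0     1     1     0     1     2     1     1     2     2     2     2     3     3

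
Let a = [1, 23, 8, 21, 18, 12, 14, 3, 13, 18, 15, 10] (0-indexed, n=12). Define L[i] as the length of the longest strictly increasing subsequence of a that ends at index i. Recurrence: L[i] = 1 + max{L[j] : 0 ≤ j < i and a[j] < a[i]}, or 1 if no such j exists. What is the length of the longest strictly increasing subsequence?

   i    0    1    2    3    4    5    6    7    8    9   10   11
a[i]    1   23    8   21   18   12   14    3   13   18   15   10
L[i]    1    2    2    3    3    3    4    2    4    5    5    3

5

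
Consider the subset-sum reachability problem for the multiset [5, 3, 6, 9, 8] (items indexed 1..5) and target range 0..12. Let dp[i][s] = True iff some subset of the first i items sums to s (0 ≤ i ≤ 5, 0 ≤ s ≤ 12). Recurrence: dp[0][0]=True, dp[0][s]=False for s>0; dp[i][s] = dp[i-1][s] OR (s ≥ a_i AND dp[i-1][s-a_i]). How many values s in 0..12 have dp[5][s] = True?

i\s   0   1   2   3   4   5   6   7   8   9  10  11  12
  0   T   F   F   F   F   F   F   F   F   F   F   F   F
  1   T   F   F   F   F   T   F   F   F   F   F   F   F
  2   T   F   F   T   F   T   F   F   T   F   F   F   F
  3   T   F   F   T   F   T   T   F   T   T   F   T   F
  4   T   F   F   T   F   T   T   F   T   T   F   T   T
  5   T   F   F   T   F   T   T   F   T   T   F   T   T

8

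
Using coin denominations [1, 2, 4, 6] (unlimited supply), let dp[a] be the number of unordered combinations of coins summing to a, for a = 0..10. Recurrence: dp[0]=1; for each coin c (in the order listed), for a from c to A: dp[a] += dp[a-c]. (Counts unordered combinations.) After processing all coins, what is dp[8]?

after  coin     0     1     2     3     4     5     6     7     8     9    10
          1     1     1     1     1     1     1     1     1     1     1     1
          2     1     1     2     2     3     3     4     4     5     5     6
          4     1     1     2     2     4     4     6     6     9     9    12
          6     1     1     2     2     4     4     7     7    11    11    16

11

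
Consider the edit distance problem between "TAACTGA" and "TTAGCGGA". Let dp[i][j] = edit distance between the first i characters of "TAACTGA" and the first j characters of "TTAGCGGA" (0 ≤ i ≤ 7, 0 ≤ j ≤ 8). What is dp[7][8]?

3

   ''  T  T  A  G  C  G  G  A
''  0  1  2  3  4  5  6  7  8
 T  1  0  1  2  3  4  5  6  7
 A  2  1  1  1  2  3  4  5  6
 A  3  2  2  1  2  3  4  5  5
 C  4  3  3  2  2  2  3  4  5
 T  5  4  3  3  3  3  3  4  5
 G  6  5  4  4  3  4  3  3  4
 A  7  6  5  4  4  4  4  4  3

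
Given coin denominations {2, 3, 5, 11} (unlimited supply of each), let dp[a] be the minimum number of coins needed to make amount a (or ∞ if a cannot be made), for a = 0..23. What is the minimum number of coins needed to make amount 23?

4

 a  0  1  2  3  4  5  6  7  8  9 10 11 12 13 14 15 16 17 18 19 20 21 22 23
dp  0  -  1  1  2  1  2  2  2  3  2  1  3  2  2  3  2  3  3  3  4  3  2  4
(- denotes ∞ / unreachable)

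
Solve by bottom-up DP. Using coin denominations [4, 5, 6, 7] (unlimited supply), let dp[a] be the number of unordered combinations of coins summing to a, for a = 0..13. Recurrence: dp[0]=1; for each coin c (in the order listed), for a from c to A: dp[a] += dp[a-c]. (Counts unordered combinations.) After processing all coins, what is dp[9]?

after  coin     0     1     2     3     4     5     6     7     8     9    10    11    12    13
          4     1     0     0     0     1     0     0     0     1     0     0     0     1     0
          5     1     0     0     0     1     1     0     0     1     1     1     0     1     1
          6     1     0     0     0     1     1     1     0     1     1     2     1     2     1
          7     1     0     0     0     1     1     1     1     1     1     2     2     3     2

1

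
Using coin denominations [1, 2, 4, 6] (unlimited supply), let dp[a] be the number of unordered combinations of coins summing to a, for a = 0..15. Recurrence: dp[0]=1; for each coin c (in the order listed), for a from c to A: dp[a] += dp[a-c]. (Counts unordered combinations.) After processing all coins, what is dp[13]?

23

after  coin     0     1     2     3     4     5     6     7     8     9    10    11    12    13    14    15
          1     1     1     1     1     1     1     1     1     1     1     1     1     1     1     1     1
          2     1     1     2     2     3     3     4     4     5     5     6     6     7     7     8     8
          4     1     1     2     2     4     4     6     6     9     9    12    12    16    16    20    20
          6     1     1     2     2     4     4     7     7    11    11    16    16    23    23    31    31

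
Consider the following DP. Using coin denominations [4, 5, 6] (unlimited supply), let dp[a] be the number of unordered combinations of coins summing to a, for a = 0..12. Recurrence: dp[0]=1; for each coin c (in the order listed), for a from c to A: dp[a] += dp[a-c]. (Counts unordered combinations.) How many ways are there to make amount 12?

2

after  coin     0     1     2     3     4     5     6     7     8     9    10    11    12
          4     1     0     0     0     1     0     0     0     1     0     0     0     1
          5     1     0     0     0     1     1     0     0     1     1     1     0     1
          6     1     0     0     0     1     1     1     0     1     1     2     1     2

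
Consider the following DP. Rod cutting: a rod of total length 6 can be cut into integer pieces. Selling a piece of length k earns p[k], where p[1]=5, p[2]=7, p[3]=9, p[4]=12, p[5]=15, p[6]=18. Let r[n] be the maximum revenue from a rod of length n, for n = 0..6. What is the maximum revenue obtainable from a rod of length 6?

30

   n    0    1    2    3    4    5    6
r[n]    0    5   10   15   20   25   30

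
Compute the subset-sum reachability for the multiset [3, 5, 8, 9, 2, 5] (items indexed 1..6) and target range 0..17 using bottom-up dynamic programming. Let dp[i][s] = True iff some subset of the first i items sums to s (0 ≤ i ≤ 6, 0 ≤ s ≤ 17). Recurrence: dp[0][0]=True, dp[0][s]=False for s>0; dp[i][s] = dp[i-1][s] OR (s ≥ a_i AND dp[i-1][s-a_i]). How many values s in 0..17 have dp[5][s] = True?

15

i\s   0   1   2   3   4   5   6   7   8   9  10  11  12  13  14  15  16  17
  0   T   F   F   F   F   F   F   F   F   F   F   F   F   F   F   F   F   F
  1   T   F   F   T   F   F   F   F   F   F   F   F   F   F   F   F   F   F
  2   T   F   F   T   F   T   F   F   T   F   F   F   F   F   F   F   F   F
  3   T   F   F   T   F   T   F   F   T   F   F   T   F   T   F   F   T   F
  4   T   F   F   T   F   T   F   F   T   T   F   T   T   T   T   F   T   T
  5   T   F   T   T   F   T   F   T   T   T   T   T   T   T   T   T   T   T
  6   T   F   T   T   F   T   F   T   T   T   T   T   T   T   T   T   T   T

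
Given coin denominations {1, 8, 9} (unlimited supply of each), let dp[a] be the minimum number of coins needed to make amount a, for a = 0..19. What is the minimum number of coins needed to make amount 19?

 a  0  1  2  3  4  5  6  7  8  9 10 11 12 13 14 15 16 17 18 19
dp  0  1  2  3  4  5  6  7  1  1  2  3  4  5  6  7  2  2  2  3

3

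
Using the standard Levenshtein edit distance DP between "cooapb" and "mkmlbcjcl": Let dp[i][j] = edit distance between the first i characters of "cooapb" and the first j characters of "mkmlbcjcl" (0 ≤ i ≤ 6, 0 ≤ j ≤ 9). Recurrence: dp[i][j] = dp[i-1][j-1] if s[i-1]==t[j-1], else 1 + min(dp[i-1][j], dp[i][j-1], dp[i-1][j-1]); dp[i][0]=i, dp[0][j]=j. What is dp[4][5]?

   ''  m  k  m  l  b  c  j  c  l
''  0  1  2  3  4  5  6  7  8  9
 c  1  1  2  3  4  5  5  6  7  8
 o  2  2  2  3  4  5  6  6  7  8
 o  3  3  3  3  4  5  6  7  7  8
 a  4  4  4  4  4  5  6  7  8  8
 p  5  5  5  5  5  5  6  7  8  9
 b  6  6  6  6  6  5  6  7  8  9

5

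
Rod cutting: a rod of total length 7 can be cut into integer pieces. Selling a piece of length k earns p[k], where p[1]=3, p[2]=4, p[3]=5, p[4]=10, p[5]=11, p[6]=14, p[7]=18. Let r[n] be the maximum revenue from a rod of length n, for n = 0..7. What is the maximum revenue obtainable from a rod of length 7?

   n    0    1    2    3    4    5    6    7
r[n]    0    3    6    9   12   15   18   21

21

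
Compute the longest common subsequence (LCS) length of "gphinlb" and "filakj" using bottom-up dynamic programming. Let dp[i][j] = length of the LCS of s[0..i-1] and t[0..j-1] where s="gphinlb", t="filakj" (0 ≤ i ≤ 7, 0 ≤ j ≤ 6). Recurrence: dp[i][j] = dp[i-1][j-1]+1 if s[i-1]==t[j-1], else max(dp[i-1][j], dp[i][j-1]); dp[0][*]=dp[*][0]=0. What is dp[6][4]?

   ''  f  i  l  a  k  j
''  0  0  0  0  0  0  0
 g  0  0  0  0  0  0  0
 p  0  0  0  0  0  0  0
 h  0  0  0  0  0  0  0
 i  0  0  1  1  1  1  1
 n  0  0  1  1  1  1  1
 l  0  0  1  2  2  2  2
 b  0  0  1  2  2  2  2

2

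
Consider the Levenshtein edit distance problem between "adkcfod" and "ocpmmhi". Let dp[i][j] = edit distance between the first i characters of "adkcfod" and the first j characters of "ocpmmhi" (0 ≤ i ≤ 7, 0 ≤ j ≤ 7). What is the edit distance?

   ''  o  c  p  m  m  h  i
''  0  1  2  3  4  5  6  7
 a  1  1  2  3  4  5  6  7
 d  2  2  2  3  4  5  6  7
 k  3  3  3  3  4  5  6  7
 c  4  4  3  4  4  5  6  7
 f  5  5  4  4  5  5  6  7
 o  6  5  5  5  5  6  6  7
 d  7  6  6  6  6  6  7  7

7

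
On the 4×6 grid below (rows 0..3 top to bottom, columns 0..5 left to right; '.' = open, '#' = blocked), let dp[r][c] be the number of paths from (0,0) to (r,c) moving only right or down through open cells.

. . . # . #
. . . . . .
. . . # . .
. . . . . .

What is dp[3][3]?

10

r\c   0   1   2   3   4   5
  0   1   1   1   0   0   0
  1   1   2   3   3   3   3
  2   1   3   6   0   3   6
  3   1   4  10  10  13  19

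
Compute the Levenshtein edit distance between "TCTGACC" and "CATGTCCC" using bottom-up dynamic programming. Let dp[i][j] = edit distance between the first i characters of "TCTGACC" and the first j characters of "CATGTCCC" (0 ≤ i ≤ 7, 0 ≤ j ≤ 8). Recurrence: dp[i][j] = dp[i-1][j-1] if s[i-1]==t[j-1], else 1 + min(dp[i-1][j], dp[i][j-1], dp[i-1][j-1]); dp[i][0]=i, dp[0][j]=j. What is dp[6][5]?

   ''  C  A  T  G  T  C  C  C
''  0  1  2  3  4  5  6  7  8
 T  1  1  2  2  3  4  5  6  7
 C  2  1  2  3  3  4  4  5  6
 T  3  2  2  2  3  3  4  5  6
 G  4  3  3  3  2  3  4  5  6
 A  5  4  3  4  3  3  4  5  6
 C  6  5  4  4  4  4  3  4  5
 C  7  6  5  5  5  5  4  3  4

4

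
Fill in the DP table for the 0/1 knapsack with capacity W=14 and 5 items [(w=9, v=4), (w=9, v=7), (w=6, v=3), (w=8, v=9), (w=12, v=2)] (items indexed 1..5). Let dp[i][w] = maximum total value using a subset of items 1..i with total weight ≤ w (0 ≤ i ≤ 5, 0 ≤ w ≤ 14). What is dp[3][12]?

i\w   0   1   2   3   4   5   6   7   8   9  10  11  12  13  14
  0   0   0   0   0   0   0   0   0   0   0   0   0   0   0   0
  1   0   0   0   0   0   0   0   0   0   4   4   4   4   4   4
  2   0   0   0   0   0   0   0   0   0   7   7   7   7   7   7
  3   0   0   0   0   0   0   3   3   3   7   7   7   7   7   7
  4   0   0   0   0   0   0   3   3   9   9   9   9   9   9  12
  5   0   0   0   0   0   0   3   3   9   9   9   9   9   9  12

7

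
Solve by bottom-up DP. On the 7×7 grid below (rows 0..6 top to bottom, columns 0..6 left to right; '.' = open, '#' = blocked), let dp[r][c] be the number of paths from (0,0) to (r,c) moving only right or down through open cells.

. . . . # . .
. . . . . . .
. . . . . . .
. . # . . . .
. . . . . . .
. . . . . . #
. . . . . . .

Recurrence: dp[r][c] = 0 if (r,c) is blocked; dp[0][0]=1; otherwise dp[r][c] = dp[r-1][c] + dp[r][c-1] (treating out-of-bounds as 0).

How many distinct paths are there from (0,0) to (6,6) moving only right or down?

255

r\c   0   1   2   3   4   5   6
  0   1   1   1   1   0   0   0
  1   1   2   3   4   4   4   4
  2   1   3   6  10  14  18  22
  3   1   4   0  10  24  42  64
  4   1   5   5  15  39  81 145
  5   1   6  11  26  65 146   0
  6   1   7  18  44 109 255 255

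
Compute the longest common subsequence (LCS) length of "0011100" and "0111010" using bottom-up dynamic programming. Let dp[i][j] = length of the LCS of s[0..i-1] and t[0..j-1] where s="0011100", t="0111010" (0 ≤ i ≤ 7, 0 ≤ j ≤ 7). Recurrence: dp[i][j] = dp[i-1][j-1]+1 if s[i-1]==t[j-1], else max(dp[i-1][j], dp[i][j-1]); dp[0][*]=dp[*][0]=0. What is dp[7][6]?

   ''  0  1  1  1  0  1  0
''  0  0  0  0  0  0  0  0
 0  0  1  1  1  1  1  1  1
 0  0  1  1  1  1  2  2  2
 1  0  1  2  2  2  2  3  3
 1  0  1  2  3  3  3  3  3
 1  0  1  2  3  4  4  4  4
 0  0  1  2  3  4  5  5  5
 0  0  1  2  3  4  5  5  6

5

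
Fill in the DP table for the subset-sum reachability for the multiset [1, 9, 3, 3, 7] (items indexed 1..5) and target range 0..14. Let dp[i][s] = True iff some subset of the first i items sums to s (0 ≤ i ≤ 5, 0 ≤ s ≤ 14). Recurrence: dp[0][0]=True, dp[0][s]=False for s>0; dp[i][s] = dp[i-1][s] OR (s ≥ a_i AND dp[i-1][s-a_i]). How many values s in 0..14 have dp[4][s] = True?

10

i\s   0   1   2   3   4   5   6   7   8   9  10  11  12  13  14
  0   T   F   F   F   F   F   F   F   F   F   F   F   F   F   F
  1   T   T   F   F   F   F   F   F   F   F   F   F   F   F   F
  2   T   T   F   F   F   F   F   F   F   T   T   F   F   F   F
  3   T   T   F   T   T   F   F   F   F   T   T   F   T   T   F
  4   T   T   F   T   T   F   T   T   F   T   T   F   T   T   F
  5   T   T   F   T   T   F   T   T   T   T   T   T   T   T   T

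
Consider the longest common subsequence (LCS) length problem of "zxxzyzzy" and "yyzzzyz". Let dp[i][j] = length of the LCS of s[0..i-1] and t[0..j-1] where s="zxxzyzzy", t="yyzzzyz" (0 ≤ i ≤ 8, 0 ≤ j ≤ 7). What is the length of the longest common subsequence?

4

   ''  y  y  z  z  z  y  z
''  0  0  0  0  0  0  0  0
 z  0  0  0  1  1  1  1  1
 x  0  0  0  1  1  1  1  1
 x  0  0  0  1  1  1  1  1
 z  0  0  0  1  2  2  2  2
 y  0  1  1  1  2  2  3  3
 z  0  1  1  2  2  3  3  4
 z  0  1  1  2  3  3  3  4
 y  0  1  2  2  3  3  4  4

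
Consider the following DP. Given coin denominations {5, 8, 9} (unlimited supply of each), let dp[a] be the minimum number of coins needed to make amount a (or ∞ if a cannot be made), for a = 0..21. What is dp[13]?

 a  0  1  2  3  4  5  6  7  8  9 10 11 12 13 14 15 16 17 18 19 20 21
dp  0  -  -  -  -  1  -  -  1  1  2  -  -  2  2  3  2  2  2  3  4  3
(- denotes ∞ / unreachable)

2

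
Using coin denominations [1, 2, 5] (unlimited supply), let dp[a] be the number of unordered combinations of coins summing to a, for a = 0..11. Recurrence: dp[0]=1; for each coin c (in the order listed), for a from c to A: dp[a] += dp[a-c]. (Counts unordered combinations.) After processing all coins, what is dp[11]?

after  coin     0     1     2     3     4     5     6     7     8     9    10    11
          1     1     1     1     1     1     1     1     1     1     1     1     1
          2     1     1     2     2     3     3     4     4     5     5     6     6
          5     1     1     2     2     3     4     5     6     7     8    10    11

11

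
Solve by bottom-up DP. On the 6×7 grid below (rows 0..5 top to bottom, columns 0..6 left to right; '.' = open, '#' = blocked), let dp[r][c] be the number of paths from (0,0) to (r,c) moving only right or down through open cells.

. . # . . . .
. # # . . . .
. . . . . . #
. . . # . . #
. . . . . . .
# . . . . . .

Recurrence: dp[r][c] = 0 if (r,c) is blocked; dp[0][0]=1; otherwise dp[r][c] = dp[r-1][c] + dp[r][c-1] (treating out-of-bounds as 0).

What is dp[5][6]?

40

r\c   0   1   2   3   4   5   6
  0   1   1   0   0   0   0   0
  1   1   0   0   0   0   0   0
  2   1   1   1   1   1   1   0
  3   1   2   3   0   1   2   0
  4   1   3   6   6   7   9   9
  5   0   3   9  15  22  31  40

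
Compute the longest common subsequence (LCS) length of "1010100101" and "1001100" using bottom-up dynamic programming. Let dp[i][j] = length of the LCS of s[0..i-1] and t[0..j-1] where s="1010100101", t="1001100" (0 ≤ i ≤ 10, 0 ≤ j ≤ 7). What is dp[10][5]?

5

   ''  1  0  0  1  1  0  0
''  0  0  0  0  0  0  0  0
 1  0  1  1  1  1  1  1  1
 0  0  1  2  2  2  2  2  2
 1  0  1  2  2  3  3  3  3
 0  0  1  2  3  3  3  4  4
 1  0  1  2  3  4  4  4  4
 0  0  1  2  3  4  4  5  5
 0  0  1  2  3  4  4  5  6
 1  0  1  2  3  4  5  5  6
 0  0  1  2  3  4  5  6  6
 1  0  1  2  3  4  5  6  6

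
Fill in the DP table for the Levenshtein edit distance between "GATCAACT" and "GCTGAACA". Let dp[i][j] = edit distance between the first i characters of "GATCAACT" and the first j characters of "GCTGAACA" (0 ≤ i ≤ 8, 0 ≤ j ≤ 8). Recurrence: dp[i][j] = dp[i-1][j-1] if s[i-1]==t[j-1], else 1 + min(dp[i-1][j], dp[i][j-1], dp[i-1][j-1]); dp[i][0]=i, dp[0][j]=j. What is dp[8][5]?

5

   ''  G  C  T  G  A  A  C  A
''  0  1  2  3  4  5  6  7  8
 G  1  0  1  2  3  4  5  6  7
 A  2  1  1  2  3  3  4  5  6
 T  3  2  2  1  2  3  4  5  6
 C  4  3  2  2  2  3  4  4  5
 A  5  4  3  3  3  2  3  4  4
 A  6  5  4  4  4  3  2  3  4
 C  7  6  5  5  5  4  3  2  3
 T  8  7  6  5  6  5  4  3  3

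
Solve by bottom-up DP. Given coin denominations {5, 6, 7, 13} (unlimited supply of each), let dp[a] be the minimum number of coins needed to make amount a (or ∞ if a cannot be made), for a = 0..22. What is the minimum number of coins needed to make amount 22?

4

 a  0  1  2  3  4  5  6  7  8  9 10 11 12 13 14 15 16 17 18 19 20 21 22
dp  0  -  -  -  -  1  1  1  -  -  2  2  2  1  2  3  3  3  2  2  2  3  4
(- denotes ∞ / unreachable)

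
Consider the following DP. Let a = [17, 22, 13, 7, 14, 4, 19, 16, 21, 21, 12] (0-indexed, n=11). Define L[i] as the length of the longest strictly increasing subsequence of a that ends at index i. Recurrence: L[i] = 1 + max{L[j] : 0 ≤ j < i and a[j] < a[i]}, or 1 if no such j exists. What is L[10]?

2

   i    0    1    2    3    4    5    6    7    8    9   10
a[i]   17   22   13    7   14    4   19   16   21   21   12
L[i]    1    2    1    1    2    1    3    3    4    4    2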